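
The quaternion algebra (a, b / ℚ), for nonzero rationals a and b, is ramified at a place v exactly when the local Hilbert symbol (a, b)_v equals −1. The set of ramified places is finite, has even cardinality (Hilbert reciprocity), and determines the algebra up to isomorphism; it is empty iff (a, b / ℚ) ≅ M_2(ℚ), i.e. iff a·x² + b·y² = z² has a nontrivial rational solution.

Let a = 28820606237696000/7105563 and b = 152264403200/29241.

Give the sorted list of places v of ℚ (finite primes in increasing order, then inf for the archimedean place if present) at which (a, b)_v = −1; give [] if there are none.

(a, b) ≡ (3570, 17) mod (ℚ^×)²; places V = {2, 3, 5, 7, 13, 17, 19, ∞}.
(a,b)_7: α=3, u≡5; β=2, v≡3 (mod 7); (5|7)=-1, (3|7)=-1; sign (−1)^0·-1^2·-1^3 = -1.
(a,b)_3: α=-9, u≡2; β=-4, v≡2 (mod 3); (2|3)=-1, (2|3)=-1; sign (−1)^0·-1^-4·-1^-9 = -1.
(a,b)_13: α=6, u≡6; β=4, v≡1 (mod 13); (6|13)=-1, (1|13)=+1; sign (−1)^0·-1^4·+1^6 = +1.
(a,b)_∞: sgn(3570)=+, sgn(17)=+, so +1.
(a,b)_5: α=3, u≡1; β=2, v≡3 (mod 5); (1|5)=+1, (3|5)=-1; sign (−1)^0·+1^2·-1^3 = -1.
(a,b)_17: α=1, u≡14; β=1, v≡1 (mod 17); (14|17)=-1, (1|17)=+1; sign (−1)^0·-1^1·+1^1 = -1.
(a,b)_19: α=-2, u≡4; β=-2, v≡11 (mod 19); (4|19)=+1, (11|19)=+1; sign (−1)^0·+1^-2·+1^-2 = +1.
(a,b)_2: α=13, β=8; u≡1, v≡1 (mod 8); ε(u)ε(v)=0·0, αω(v)=13·0, βω(u)=8·0; sum ≡ 0  ⇒  +1.
|Ram(3570, 17)| = 4, even; anisotropic at {3, 5, 7, 17}.

[3, 5, 7, 17]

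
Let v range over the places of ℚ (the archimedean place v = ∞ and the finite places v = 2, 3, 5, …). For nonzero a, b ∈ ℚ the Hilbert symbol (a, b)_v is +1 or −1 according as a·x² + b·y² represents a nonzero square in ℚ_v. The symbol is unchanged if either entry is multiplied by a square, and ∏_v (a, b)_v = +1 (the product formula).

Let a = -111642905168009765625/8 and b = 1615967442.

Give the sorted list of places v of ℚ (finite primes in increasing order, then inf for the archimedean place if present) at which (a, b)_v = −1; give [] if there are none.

[3, 5, 19, 47]

Mod squares: a ≡ -1410, b ≡ 81282. Check v ∈ {∞, 2, 3, 5, 19, 23, 31, 47}.
v=5: a=5^9·(≡3), b=5^0·(≡2) mod 5; (3|5)=-1, (2|5)=-1; (−1)^{9·0·2}·(-1)^0·(-1)^9 = -1.
v=19: a=19^2·(≡13), b=19^1·(≡2) mod 19; (13|19)=-1, (2|19)=-1; (−1)^{2·1·9}·(-1)^1·(-1)^2 = -1.
v=2: v_2(a)=-3, v_2(b)=1; units ≡ 7, 1 (mod 8); ε·ε+αω+βω = 1·0+-3·0+1·0 ≡ 0  ⇒  (a,b)_2 = +1.
v=31: a=31^2·(≡2), b=31^1·(≡25) mod 31; (2|31)=+1, (25|31)=+1; (−1)^{2·1·15}·(+1)^1·(+1)^2 = +1.
v=3: a=3^1·(≡1), b=3^3·(≡1) mod 3; (1|3)=+1, (1|3)=+1; (−1)^{1·3·1}·(+1)^3·(+1)^1 = -1.
v=47: a=47^3·(≡18), b=47^2·(≡30) mod 47; (18|47)=+1, (30|47)=-1; (−1)^{3·2·23}·(+1)^2·(-1)^3 = -1.
v=23: a=23^2·(≡8), b=23^1·(≡20) mod 23; (8|23)=+1, (20|23)=-1; (−1)^{2·1·11}·(+1)^1·(-1)^2 = +1.
v=∞: -1410 < 0 and 81282 > 0  ⇒  (a,b)_∞ = +1.
|Ram(-1410, 81282)| = 4, even; anisotropic at {3, 5, 19, 47}.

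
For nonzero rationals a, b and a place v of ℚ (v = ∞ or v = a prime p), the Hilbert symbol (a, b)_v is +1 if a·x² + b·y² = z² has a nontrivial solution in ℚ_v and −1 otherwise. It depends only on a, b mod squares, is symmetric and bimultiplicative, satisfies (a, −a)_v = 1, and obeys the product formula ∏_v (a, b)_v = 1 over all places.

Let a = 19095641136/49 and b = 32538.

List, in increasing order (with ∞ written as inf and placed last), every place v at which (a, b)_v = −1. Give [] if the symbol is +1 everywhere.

[2, 19]

(a, b) ≡ (121771, 32538) mod (ℚ^×)²; places V = {2, 3, 7, 11, 13, 17, 19, 29, ∞}.
(a,b)_∞: sgn(121771)=+, sgn(32538)=+, so +1.
(a,b)_3: α=4, u≡1; β=1, v≡1 (mod 3); (1|3)=+1, (1|3)=+1; sign (−1)^0·+1^1·+1^4 = +1.
(a,b)_7: α=-2, u≡5; β=0, v≡2 (mod 7); (5|7)=-1, (2|7)=+1; sign (−1)^0·-1^0·+1^-2 = +1.
(a,b)_2: α=4, β=1; u≡3, v≡5 (mod 8); ε(u)ε(v)=1·0, αω(v)=4·1, βω(u)=1·1; sum ≡ 1  ⇒  -1.
(a,b)_29: α=1, u≡28; β=1, v≡20 (mod 29); (28|29)=+1, (20|29)=+1; sign (−1)^0·+1^1·+1^1 = +1.
(a,b)_19: α=1, u≡17; β=0, v≡10 (mod 19); (17|19)=+1, (10|19)=-1; sign (−1)^0·+1^0·-1^1 = -1.
(a,b)_13: α=1, u≡7; β=0, v≡12 (mod 13); (7|13)=-1, (12|13)=+1; sign (−1)^0·-1^0·+1^1 = +1.
(a,b)_17: α=1, u≡10; β=1, v≡10 (mod 17); (10|17)=-1, (10|17)=-1; sign (−1)^0·-1^1·-1^1 = +1.
(a,b)_11: α=2, u≡4; β=1, v≡10 (mod 11); (4|11)=+1, (10|11)=-1; sign (−1)^0·+1^1·-1^2 = +1.
(121771, 32538 / ℚ) ramifies at {2, 19}: a division algebra.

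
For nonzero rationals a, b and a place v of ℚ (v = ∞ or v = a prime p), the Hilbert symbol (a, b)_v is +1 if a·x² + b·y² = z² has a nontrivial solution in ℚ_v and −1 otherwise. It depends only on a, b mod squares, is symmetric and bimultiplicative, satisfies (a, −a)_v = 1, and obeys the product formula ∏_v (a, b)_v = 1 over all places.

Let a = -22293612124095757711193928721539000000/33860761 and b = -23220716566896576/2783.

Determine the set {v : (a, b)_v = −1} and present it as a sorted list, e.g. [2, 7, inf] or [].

(a, b) ≡ (-313131, -208858377) mod (ℚ^×)²; places V = {2, 3, 5, 7, 11, 13, 23, 29, 31, 37, 43, ∞}.
(a,b)_43: α=2, u≡14; β=2, v≡42 (mod 43); (14|43)=+1, (42|43)=-1; sign (−1)^0·+1^2·-1^2 = +1.
(a,b)_13: α=3, u≡6; β=1, v≡11 (mod 13); (6|13)=-1, (11|13)=-1; sign (−1)^0·-1^1·-1^3 = +1.
(a,b)_31: α=3, u≡19; β=1, v≡8 (mod 31); (19|31)=+1, (8|31)=+1; sign (−1)^1·+1^1·+1^3 = -1.
(a,b)_2: α=6, β=6; u≡5, v≡7 (mod 8); ε(u)ε(v)=0·1, αω(v)=6·0, βω(u)=6·1; sum ≡ 0  ⇒  +1.
(a,b)_29: α=2, u≡2; β=1, v≡21 (mod 29); (2|29)=-1, (21|29)=-1; sign (−1)^0·-1^1·-1^2 = -1.
(a,b)_37: α=3, u≡26; β=1, v≡11 (mod 37); (26|37)=+1, (11|37)=+1; sign (−1)^0·+1^1·+1^3 = +1.
(a,b)_11: α=-2, u≡6; β=-2, v≡9 (mod 11); (6|11)=-1, (9|11)=+1; sign (−1)^0·-1^-2·+1^-2 = +1.
(a,b)_23: α=-4, u≡15; β=-1, v≡7 (mod 23); (15|23)=-1, (7|23)=-1; sign (−1)^0·-1^-1·-1^-4 = -1.
(a,b)_7: α=11, u≡1; β=5, v≡2 (mod 7); (1|7)=+1, (2|7)=+1; sign (−1)^1·+1^5·+1^11 = -1.
(a,b)_3: α=7, u≡2; β=3, v≡2 (mod 3); (2|3)=-1, (2|3)=-1; sign (−1)^1·-1^3·-1^7 = -1.
(a,b)_5: α=6, u≡4; β=0, v≡3 (mod 5); (4|5)=+1, (3|5)=-1; sign (−1)^0·+1^0·-1^6 = +1.
(a,b)_∞: sgn(-313131)=−, sgn(-208858377)=−, so -1.
|Ram(-313131, -208858377)| = 6, even; anisotropic at {3, 7, 23, 29, 31, ∞}.

[3, 7, 23, 29, 31, inf]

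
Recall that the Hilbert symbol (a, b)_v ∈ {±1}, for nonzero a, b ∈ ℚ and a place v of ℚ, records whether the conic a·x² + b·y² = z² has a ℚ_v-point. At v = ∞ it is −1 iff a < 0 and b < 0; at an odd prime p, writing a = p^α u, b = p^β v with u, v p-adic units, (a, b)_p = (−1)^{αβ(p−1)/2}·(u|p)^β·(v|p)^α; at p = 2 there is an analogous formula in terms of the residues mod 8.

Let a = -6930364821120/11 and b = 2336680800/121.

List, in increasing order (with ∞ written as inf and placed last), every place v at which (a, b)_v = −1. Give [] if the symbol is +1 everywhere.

[2, 5, 29, 41]

Mod squares: a ≡ -1700270, b ≡ 1798. Check v ∈ {∞, 2, 3, 5, 11, 13, 19, 29, 31, 41}.
v=19: a=19^0·(≡2), b=19^2·(≡10) mod 19; (2|19)=-1, (10|19)=-1; (−1)^{0·2·9}·(-1)^2·(-1)^0 = +1.
v=31: a=31^2·(≡25), b=31^1·(≡24) mod 31; (25|31)=+1, (24|31)=-1; (−1)^{2·1·15}·(+1)^1·(-1)^2 = +1.
v=11: a=11^-1·(≡7), b=11^-2·(≡3) mod 11; (7|11)=-1, (3|11)=+1; (−1)^{-1·-2·5}·(-1)^-2·(+1)^-1 = +1.
v=5: a=5^1·(≡1), b=5^2·(≡2) mod 5; (1|5)=+1, (2|5)=-1; (−1)^{1·2·2}·(+1)^2·(-1)^1 = -1.
v=29: a=29^1·(≡26), b=29^1·(≡1) mod 29; (26|29)=-1, (1|29)=+1; (−1)^{1·1·14}·(-1)^1·(+1)^1 = -1.
v=41: a=41^1·(≡27), b=41^0·(≡28) mod 41; (27|41)=-1, (28|41)=-1; (−1)^{1·0·20}·(-1)^0·(-1)^1 = -1.
v=13: a=13^1·(≡4), b=13^0·(≡3) mod 13; (4|13)=+1, (3|13)=+1; (−1)^{1·0·6}·(+1)^0·(+1)^1 = +1.
v=2: v_2(a)=7, v_2(b)=5; units ≡ 1, 3 (mod 8); ε·ε+αω+βω = 0·1+7·1+5·0 ≡ 1  ⇒  (a,b)_2 = -1.
v=3: a=3^6·(≡1), b=3^2·(≡1) mod 3; (1|3)=+1, (1|3)=+1; (−1)^{6·2·1}·(+1)^2·(+1)^6 = +1.
v=∞: -1700270 < 0 and 1798 > 0  ⇒  (a,b)_∞ = +1.
(-1700270, 1798 / ℚ) ramifies at {2, 5, 29, 41}: a division algebra.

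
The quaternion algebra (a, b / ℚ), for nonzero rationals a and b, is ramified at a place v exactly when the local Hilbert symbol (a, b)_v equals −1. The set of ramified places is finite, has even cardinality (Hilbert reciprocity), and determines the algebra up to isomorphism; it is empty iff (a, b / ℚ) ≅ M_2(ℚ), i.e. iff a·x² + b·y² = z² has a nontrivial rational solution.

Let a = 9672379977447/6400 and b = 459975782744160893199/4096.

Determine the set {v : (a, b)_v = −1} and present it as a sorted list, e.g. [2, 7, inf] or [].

(a, b) ≡ (943, 31) mod (ℚ^×)²; places V = {2, 3, 5, 11, 23, 31, 41, ∞}.
(a,b)_23: α=1, u≡8; β=2, v≡1 (mod 23); (8|23)=+1, (1|23)=+1; sign (−1)^0·+1^2·+1^1 = +1.
(a,b)_2: α=-8, β=-12; u≡7, v≡7 (mod 8); ε(u)ε(v)=1·1, αω(v)=-8·0, βω(u)=-12·0; sum ≡ 1  ⇒  -1.
(a,b)_5: α=-2, u≡2; β=0, v≡4 (mod 5); (2|5)=-1, (4|5)=+1; sign (−1)^0·-1^0·+1^-2 = +1.
(a,b)_∞: sgn(943)=+, sgn(31)=+, so +1.
(a,b)_3: α=6, u≡1; β=4, v≡1 (mod 3); (1|3)=+1, (1|3)=+1; sign (−1)^0·+1^4·+1^6 = +1.
(a,b)_41: α=1, u≡5; β=2, v≡10 (mod 41); (5|41)=+1, (10|41)=+1; sign (−1)^0·+1^2·+1^1 = +1.
(a,b)_31: α=2, u≡23; β=3, v≡8 (mod 31); (23|31)=-1, (8|31)=+1; sign (−1)^0·-1^3·+1^2 = -1.
(a,b)_11: α=4, u≡7; β=8, v≡5 (mod 11); (7|11)=-1, (5|11)=+1; sign (−1)^0·-1^8·+1^4 = +1.
(943, 31 / ℚ) ramifies at {2, 31}: a division algebra.

[2, 31]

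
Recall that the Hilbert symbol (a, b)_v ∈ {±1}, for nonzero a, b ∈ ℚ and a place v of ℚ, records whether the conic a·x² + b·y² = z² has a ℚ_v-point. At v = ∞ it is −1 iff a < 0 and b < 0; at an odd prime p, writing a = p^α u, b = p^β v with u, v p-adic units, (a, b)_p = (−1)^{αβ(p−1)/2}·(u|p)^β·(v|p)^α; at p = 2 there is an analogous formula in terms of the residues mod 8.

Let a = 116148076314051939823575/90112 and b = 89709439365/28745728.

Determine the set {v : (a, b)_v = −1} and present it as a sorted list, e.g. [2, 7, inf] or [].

[2, 11]

(a, b) ≡ (40466426, 4930) mod (ℚ^×)²; places V = {2, 3, 5, 7, 11, 13, 17, 29, 41, ∞}.
(a,b)_13: α=5, u≡4; β=2, v≡1 (mod 13); (4|13)=+1, (1|13)=+1; sign (−1)^0·+1^2·+1^5 = +1.
(a,b)_29: α=1, u≡5; β=-1, v≡16 (mod 29); (5|29)=+1, (16|29)=+1; sign (−1)^0·+1^-1·+1^1 = +1.
(a,b)_∞: sgn(40466426)=+, sgn(4930)=+, so +1.
(a,b)_2: α=-13, β=-13; u≡5, v≡1 (mod 8); ε(u)ε(v)=0·0, αω(v)=-13·0, βω(u)=-13·1; sum ≡ 1  ⇒  -1.
(a,b)_5: α=2, u≡4; β=1, v≡1 (mod 5); (4|5)=+1, (1|5)=+1; sign (−1)^0·+1^1·+1^2 = +1.
(a,b)_41: α=1, u≡24; β=0, v≡33 (mod 41); (24|41)=-1, (33|41)=+1; sign (−1)^0·-1^0·+1^1 = +1.
(a,b)_17: α=5, u≡16; β=3, v≡8 (mod 17); (16|17)=+1, (8|17)=+1; sign (−1)^0·+1^3·+1^5 = +1.
(a,b)_11: α=-1, u≡1; β=-2, v≡7 (mod 11); (1|11)=+1, (7|11)=-1; sign (−1)^0·+1^-2·-1^-1 = -1.
(a,b)_3: α=2, u≡2; β=2, v≡1 (mod 3); (2|3)=-1, (1|3)=+1; sign (−1)^0·-1^2·+1^2 = +1.
(a,b)_7: α=7, u≡5; β=4, v≡1 (mod 7); (5|7)=-1, (1|7)=+1; sign (−1)^0·-1^4·+1^7 = +1.
|Ram(40466426, 4930)| = 2, even; anisotropic at {2, 11}.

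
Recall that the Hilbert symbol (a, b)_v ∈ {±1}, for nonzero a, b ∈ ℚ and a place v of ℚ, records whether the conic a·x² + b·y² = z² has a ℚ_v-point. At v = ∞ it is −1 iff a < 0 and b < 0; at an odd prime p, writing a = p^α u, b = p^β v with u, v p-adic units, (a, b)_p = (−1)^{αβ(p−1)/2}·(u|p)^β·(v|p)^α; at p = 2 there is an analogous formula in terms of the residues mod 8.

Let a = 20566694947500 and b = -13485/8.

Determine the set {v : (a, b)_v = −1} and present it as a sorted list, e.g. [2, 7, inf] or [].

(a, b) ≡ (1131, -26970) mod (ℚ^×)²; places V = {2, 3, 5, 13, 29, 31, ∞}.
(a,b)_∞: sgn(1131)=+, sgn(-26970)=−, so +1.
(a,b)_3: α=3, u≡2; β=1, v≡1 (mod 3); (2|3)=-1, (1|3)=+1; sign (−1)^1·-1^1·+1^3 = +1.
(a,b)_5: α=4, u≡1; β=1, v≡1 (mod 5); (1|5)=+1, (1|5)=+1; sign (−1)^0·+1^1·+1^4 = +1.
(a,b)_2: α=2, β=-3; u≡3, v≡3 (mod 8); ε(u)ε(v)=1·1, αω(v)=2·1, βω(u)=-3·1; sum ≡ 0  ⇒  +1.
(a,b)_31: α=2, u≡12; β=1, v≡27 (mod 31); (12|31)=-1, (27|31)=-1; sign (−1)^0·-1^1·-1^2 = -1.
(a,b)_29: α=3, u≡14; β=1, v≡18 (mod 29); (14|29)=-1, (18|29)=-1; sign (−1)^0·-1^1·-1^3 = +1.
(a,b)_13: α=1, u≡9; β=0, v≡6 (mod 13); (9|13)=+1, (6|13)=-1; sign (−1)^0·+1^0·-1^1 = -1.
|Ram(1131, -26970)| = 2, even; anisotropic at {13, 31}.

[13, 31]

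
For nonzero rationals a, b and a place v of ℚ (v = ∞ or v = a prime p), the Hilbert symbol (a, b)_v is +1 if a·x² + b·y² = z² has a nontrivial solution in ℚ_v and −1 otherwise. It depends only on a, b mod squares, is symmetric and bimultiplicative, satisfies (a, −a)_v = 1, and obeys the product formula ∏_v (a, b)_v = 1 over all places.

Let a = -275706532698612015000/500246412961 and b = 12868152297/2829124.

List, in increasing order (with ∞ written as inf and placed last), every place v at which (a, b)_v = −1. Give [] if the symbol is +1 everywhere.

Mod squares: a ≡ -6006, b ≡ 33. Check v ∈ {∞, 2, 3, 5, 7, 11, 13, 29, 31}.
v=∞: -6006 < 0 and 33 > 0  ⇒  (a,b)_∞ = +1.
v=13: a=13^3·(≡6), b=13^2·(≡11) mod 13; (6|13)=-1, (11|13)=-1; (−1)^{3·2·6}·(-1)^2·(-1)^3 = -1.
v=29: a=29^-8·(≡11), b=29^-4·(≡4) mod 29; (11|29)=-1, (4|29)=+1; (−1)^{-8·-4·14}·(-1)^-4·(+1)^-8 = +1.
v=11: a=11^1·(≡4), b=11^1·(≡1) mod 11; (4|11)=+1, (1|11)=+1; (−1)^{1·1·5}·(+1)^1·(+1)^1 = -1.
v=7: a=7^7·(≡5), b=7^4·(≡6) mod 7; (5|7)=-1, (6|7)=-1; (−1)^{7·4·3}·(-1)^4·(-1)^7 = -1.
v=3: a=3^1·(≡2), b=3^1·(≡2) mod 3; (2|3)=-1, (2|3)=-1; (−1)^{1·1·1}·(-1)^1·(-1)^1 = -1.
v=31: a=31^4·(≡4), b=31^2·(≡10) mod 31; (4|31)=+1, (10|31)=+1; (−1)^{4·2·15}·(+1)^2·(+1)^4 = +1.
v=5: a=5^4·(≡1), b=5^0·(≡3) mod 5; (1|5)=+1, (3|5)=-1; (−1)^{4·0·2}·(+1)^0·(-1)^4 = +1.
v=2: v_2(a)=3, v_2(b)=-2; units ≡ 5, 1 (mod 8); ε·ε+αω+βω = 0·0+3·0+-2·1 ≡ 0  ⇒  (a,b)_2 = +1.
|Ram(-6006, 33)| = 4, even; anisotropic at {3, 7, 11, 13}.

[3, 7, 11, 13]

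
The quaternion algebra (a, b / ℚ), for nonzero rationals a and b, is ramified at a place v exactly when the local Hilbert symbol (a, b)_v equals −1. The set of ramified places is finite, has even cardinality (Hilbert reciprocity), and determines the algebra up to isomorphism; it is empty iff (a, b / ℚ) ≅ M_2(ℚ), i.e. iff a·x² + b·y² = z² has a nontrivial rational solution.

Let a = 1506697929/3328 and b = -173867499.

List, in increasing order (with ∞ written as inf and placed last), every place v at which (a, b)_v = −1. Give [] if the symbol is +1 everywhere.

[3, 29]

Mod squares: a ≡ 222053, b ≡ -22971. Check v ∈ {∞, 2, 3, 11, 13, 19, 29, 31}.
v=31: a=31^1·(≡8), b=31^1·(≡15) mod 31; (8|31)=+1, (15|31)=-1; (−1)^{1·1·15}·(+1)^1·(-1)^1 = +1.
v=19: a=19^1·(≡3), b=19^1·(≡11) mod 19; (3|19)=-1, (11|19)=+1; (−1)^{1·1·9}·(-1)^1·(+1)^1 = +1.
v=11: a=11^2·(≡10), b=11^0·(≡8) mod 11; (10|11)=-1, (8|11)=-1; (−1)^{2·0·5}·(-1)^0·(-1)^2 = +1.
v=3: a=3^6·(≡2), b=3^3·(≡2) mod 3; (2|3)=-1, (2|3)=-1; (−1)^{6·3·1}·(-1)^3·(-1)^6 = -1.
v=∞: 222053 > 0 and -22971 < 0  ⇒  (a,b)_∞ = +1.
v=13: a=13^-1·(≡1), b=13^1·(≡3) mod 13; (1|13)=+1, (3|13)=+1; (−1)^{-1·1·6}·(+1)^1·(+1)^-1 = +1.
v=29: a=29^1·(≡24), b=29^2·(≡2) mod 29; (24|29)=+1, (2|29)=-1; (−1)^{1·2·14}·(+1)^2·(-1)^1 = -1.
v=2: v_2(a)=-8, v_2(b)=0; units ≡ 5, 5 (mod 8); ε·ε+αω+βω = 0·0+-8·1+0·1 ≡ 0  ⇒  (a,b)_2 = +1.
Ram(222053, -22971) = {3, 29}; no ℚ_3-point on the conic.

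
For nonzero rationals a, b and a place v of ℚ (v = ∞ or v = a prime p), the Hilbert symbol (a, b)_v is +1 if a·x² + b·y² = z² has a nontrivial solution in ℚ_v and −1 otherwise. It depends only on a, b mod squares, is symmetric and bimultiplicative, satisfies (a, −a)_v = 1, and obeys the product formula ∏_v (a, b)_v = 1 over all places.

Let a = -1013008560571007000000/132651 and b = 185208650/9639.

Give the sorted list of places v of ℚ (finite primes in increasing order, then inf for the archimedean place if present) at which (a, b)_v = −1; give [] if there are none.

[19, 23]

(a, b) ≡ (-74613, 60214) mod (ℚ^×)²; places V = {2, 3, 5, 7, 11, 13, 17, 19, 23, ∞}.
(a,b)_3: α=-3, u≡2; β=-4, v≡1 (mod 3); (2|3)=-1, (1|3)=+1; sign (−1)^0·-1^-4·+1^-3 = +1.
(a,b)_11: α=5, u≡9; β=5, v≡2 (mod 11); (9|11)=+1, (2|11)=-1; sign (−1)^1·+1^5·-1^5 = +1.
(a,b)_23: α=4, u≡5; β=1, v≡10 (mod 23); (5|23)=-1, (10|23)=-1; sign (−1)^0·-1^1·-1^4 = -1.
(a,b)_13: α=2, u≡11; β=0, v≡7 (mod 13); (11|13)=-1, (7|13)=-1; sign (−1)^0·-1^0·-1^2 = +1.
(a,b)_5: α=6, u≡2; β=2, v≡4 (mod 5); (2|5)=-1, (4|5)=+1; sign (−1)^0·-1^2·+1^6 = +1.
(a,b)_7: α=1, u≡1; β=-1, v≡5 (mod 7); (1|7)=+1, (5|7)=-1; sign (−1)^1·+1^-1·-1^1 = +1.
(a,b)_∞: sgn(-74613)=−, sgn(60214)=+, so +1.
(a,b)_2: α=6, β=1; u≡3, v≡3 (mod 8); ε(u)ε(v)=1·1, αω(v)=6·1, βω(u)=1·1; sum ≡ 0  ⇒  +1.
(a,b)_17: α=-3, u≡11; β=-1, v≡7 (mod 17); (11|17)=-1, (7|17)=-1; sign (−1)^0·-1^-1·-1^-3 = +1.
(a,b)_19: α=1, u≡1; β=0, v≡18 (mod 19); (1|19)=+1, (18|19)=-1; sign (−1)^0·+1^0·-1^1 = -1.
(-74613, 60214 / ℚ) ramifies at {19, 23}: a division algebra.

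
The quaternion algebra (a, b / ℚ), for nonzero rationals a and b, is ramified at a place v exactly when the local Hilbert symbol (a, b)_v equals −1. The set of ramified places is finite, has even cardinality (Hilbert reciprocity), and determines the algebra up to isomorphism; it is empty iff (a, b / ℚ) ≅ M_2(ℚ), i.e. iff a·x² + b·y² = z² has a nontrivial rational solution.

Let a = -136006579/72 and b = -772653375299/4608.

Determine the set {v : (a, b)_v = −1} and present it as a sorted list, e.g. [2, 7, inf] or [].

[17, 23, 31, inf]

(a, b) ≡ (-941222, -14811862) mod (ℚ^×)²; places V = {2, 3, 13, 17, 19, 23, 31, 47, ∞}.
(a,b)_19: α=1, u≡12; β=2, v≡5 (mod 19); (12|19)=-1, (5|19)=+1; sign (−1)^0·-1^2·+1^1 = +1.
(a,b)_2: α=-3, β=-9; u≡5, v≡5 (mod 8); ε(u)ε(v)=0·0, αω(v)=-3·1, βω(u)=-9·1; sum ≡ 0  ⇒  +1.
(a,b)_13: α=0, u≡12; β=1, v≡8 (mod 13); (12|13)=+1, (8|13)=-1; sign (−1)^0·+1^1·-1^0 = +1.
(a,b)_17: α=3, u≡11; β=3, v≡13 (mod 17); (11|17)=-1, (13|17)=+1; sign (−1)^0·-1^3·+1^3 = -1.
(a,b)_∞: sgn(-941222)=−, sgn(-14811862)=−, so -1.
(a,b)_3: α=-2, u≡1; β=-2, v≡2 (mod 3); (1|3)=+1, (2|3)=-1; sign (−1)^0·+1^-2·-1^-2 = +1.
(a,b)_23: α=0, u≡19; β=1, v≡9 (mod 23); (19|23)=-1, (9|23)=+1; sign (−1)^0·-1^1·+1^0 = -1.
(a,b)_47: α=1, u≡22; β=1, v≡42 (mod 47); (22|47)=-1, (42|47)=+1; sign (−1)^1·-1^1·+1^1 = +1.
(a,b)_31: α=1, u≡9; β=1, v≡5 (mod 31); (9|31)=+1, (5|31)=+1; sign (−1)^1·+1^1·+1^1 = -1.
|Ram(-941222, -14811862)| = 4, even; anisotropic at {17, 23, 31, ∞}.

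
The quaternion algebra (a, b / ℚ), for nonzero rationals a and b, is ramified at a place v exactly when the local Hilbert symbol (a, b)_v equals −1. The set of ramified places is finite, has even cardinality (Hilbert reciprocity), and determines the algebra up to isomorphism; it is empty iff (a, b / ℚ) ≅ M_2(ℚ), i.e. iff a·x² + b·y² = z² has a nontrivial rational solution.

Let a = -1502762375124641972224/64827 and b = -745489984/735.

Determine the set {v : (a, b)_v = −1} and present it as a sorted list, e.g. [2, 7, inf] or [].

[5, 17, 23, inf]

(a, b) ≡ (-3, -181815) mod (ℚ^×)²; places V = {2, 3, 5, 7, 13, 17, 23, 31, ∞}.
(a,b)_7: α=-4, u≡2; β=-2, v≡6 (mod 7); (2|7)=+1, (6|7)=-1; sign (−1)^0·+1^-2·-1^-4 = +1.
(a,b)_2: α=16, β=6; u≡5, v≡1 (mod 8); ε(u)ε(v)=0·0, αω(v)=16·0, βω(u)=6·1; sum ≡ 0  ⇒  +1.
(a,b)_3: α=-3, u≡2; β=-1, v≡1 (mod 3); (2|3)=-1, (1|3)=+1; sign (−1)^1·-1^-1·+1^-3 = +1.
(a,b)_17: α=2, u≡5; β=1, v≡8 (mod 17); (5|17)=-1, (8|17)=+1; sign (−1)^0·-1^1·+1^2 = -1.
(a,b)_23: α=2, u≡7; β=1, v≡19 (mod 23); (7|23)=-1, (19|23)=-1; sign (−1)^0·-1^1·-1^2 = -1.
(a,b)_∞: sgn(-3)=−, sgn(-181815)=−, so -1.
(a,b)_5: α=0, u≡3; β=-1, v≡3 (mod 5); (3|5)=-1, (3|5)=-1; sign (−1)^0·-1^-1·-1^0 = -1.
(a,b)_13: α=2, u≡9; β=0, v≡3 (mod 13); (9|13)=+1, (3|13)=+1; sign (−1)^0·+1^0·+1^2 = +1.
(a,b)_31: α=6, u≡10; β=3, v≡18 (mod 31); (10|31)=+1, (18|31)=+1; sign (−1)^0·+1^3·+1^6 = +1.
Ram(-3, -181815) = {5, 17, 23, ∞}; no ℚ_5-point on the conic.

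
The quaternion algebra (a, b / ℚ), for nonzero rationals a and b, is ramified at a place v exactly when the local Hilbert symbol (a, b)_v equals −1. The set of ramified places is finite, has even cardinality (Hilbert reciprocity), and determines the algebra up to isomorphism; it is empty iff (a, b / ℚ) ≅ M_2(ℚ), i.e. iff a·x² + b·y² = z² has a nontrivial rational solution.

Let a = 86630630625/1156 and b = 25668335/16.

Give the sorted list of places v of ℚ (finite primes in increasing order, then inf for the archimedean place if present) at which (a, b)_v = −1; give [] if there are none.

Mod squares: a ≡ 127281, b ≡ 212135. Check v ∈ {∞, 2, 3, 5, 7, 11, 17, 19, 29}.
v=5: a=5^4·(≡4), b=5^1·(≡2) mod 5; (4|5)=+1, (2|5)=-1; (−1)^{4·1·2}·(+1)^1·(-1)^4 = +1.
v=2: v_2(a)=-2, v_2(b)=-4; units ≡ 1, 7 (mod 8); ε·ε+αω+βω = 0·1+-2·0+-4·0 ≡ 0  ⇒  (a,b)_2 = +1.
v=∞: 127281 > 0 and 212135 > 0  ⇒  (a,b)_∞ = +1.
v=11: a=11^3·(≡7), b=11^3·(≡7) mod 11; (7|11)=-1, (7|11)=-1; (−1)^{3·3·5}·(-1)^3·(-1)^3 = -1.
v=17: a=17^-2·(≡15), b=17^0·(≡16) mod 17; (15|17)=+1, (16|17)=+1; (−1)^{-2·0·8}·(+1)^0·(+1)^-2 = +1.
v=29: a=29^1·(≡27), b=29^1·(≡4) mod 29; (27|29)=-1, (4|29)=+1; (−1)^{1·1·14}·(-1)^1·(+1)^1 = -1.
v=3: a=3^3·(≡1), b=3^0·(≡2) mod 3; (1|3)=+1, (2|3)=-1; (−1)^{3·0·1}·(+1)^0·(-1)^3 = -1.
v=7: a=7^1·(≡4), b=7^1·(≡2) mod 7; (4|7)=+1, (2|7)=+1; (−1)^{1·1·3}·(+1)^1·(+1)^1 = -1.
v=19: a=19^1·(≡6), b=19^1·(≡10) mod 19; (6|19)=+1, (10|19)=-1; (−1)^{1·1·9}·(+1)^1·(-1)^1 = +1.
Ram(127281, 212135) = {3, 7, 11, 29}; no ℚ_3-point on the conic.

[3, 7, 11, 29]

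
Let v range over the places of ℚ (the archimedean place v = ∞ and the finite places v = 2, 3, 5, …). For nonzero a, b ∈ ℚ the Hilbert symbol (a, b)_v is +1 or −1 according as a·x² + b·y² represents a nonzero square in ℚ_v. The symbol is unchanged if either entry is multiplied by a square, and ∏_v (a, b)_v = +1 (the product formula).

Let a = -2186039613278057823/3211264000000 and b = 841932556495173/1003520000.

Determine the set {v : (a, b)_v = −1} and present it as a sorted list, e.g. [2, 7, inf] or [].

[]

(a, b) ≡ (-143, 26) mod (ℚ^×)²; places V = {2, 3, 5, 7, 11, 13, 37, ∞}.
(a,b)_7: α=-2, u≡4; β=-2, v≡5 (mod 7); (4|7)=+1, (5|7)=-1; sign (−1)^0·+1^-2·-1^-2 = +1.
(a,b)_37: α=2, u≡15; β=2, v≡28 (mod 37); (15|37)=-1, (28|37)=+1; sign (−1)^0·-1^2·+1^2 = +1.
(a,b)_3: α=4, u≡1; β=4, v≡2 (mod 3); (1|3)=+1, (2|3)=-1; sign (−1)^0·+1^4·-1^4 = +1.
(a,b)_∞: sgn(-143)=−, sgn(26)=+, so +1.
(a,b)_13: α=11, u≡6; β=7, v≡11 (mod 13); (6|13)=-1, (11|13)=-1; sign (−1)^0·-1^7·-1^11 = +1.
(a,b)_5: α=-6, u≡2; β=-4, v≡4 (mod 5); (2|5)=-1, (4|5)=+1; sign (−1)^0·-1^-4·+1^-6 = +1.
(a,b)_11: α=1, u≡4; β=2, v≡3 (mod 11); (4|11)=+1, (3|11)=+1; sign (−1)^0·+1^2·+1^1 = +1.
(a,b)_2: α=-22, β=-15; u≡1, v≡5 (mod 8); ε(u)ε(v)=0·0, αω(v)=-22·1, βω(u)=-15·0; sum ≡ 0  ⇒  +1.
Ram(a, b) = ∅: the form -143·x² + 26·y² − z² is isotropic over every ℚ_v, so by Hasse–Minkowski it is isotropic over ℚ.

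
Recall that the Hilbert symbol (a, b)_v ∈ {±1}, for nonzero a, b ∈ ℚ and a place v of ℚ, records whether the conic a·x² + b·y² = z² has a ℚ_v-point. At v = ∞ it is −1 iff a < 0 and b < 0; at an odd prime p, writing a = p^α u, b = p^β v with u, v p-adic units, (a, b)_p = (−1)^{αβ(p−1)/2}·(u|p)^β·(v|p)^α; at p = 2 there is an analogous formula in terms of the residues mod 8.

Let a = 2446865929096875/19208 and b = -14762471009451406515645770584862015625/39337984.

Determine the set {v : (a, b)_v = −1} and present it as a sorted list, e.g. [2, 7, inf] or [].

[2, 3, 11, 13, 23, 31]

(a, b) ≡ (4727190, -75361) mod (ℚ^×)²; places V = {2, 3, 5, 7, 11, 13, 17, 23, 31, ∞}.
(a,b)_31: α=1, u≡19; β=3, v≡9 (mod 31); (19|31)=+1, (9|31)=+1; sign (−1)^1·+1^3·+1^1 = -1.
(a,b)_23: α=1, u≡9; β=2, v≡19 (mod 23); (9|23)=+1, (19|23)=-1; sign (−1)^0·+1^2·-1^1 = -1.
(a,b)_13: α=3, u≡6; β=9, v≡1 (mod 13); (6|13)=-1, (1|13)=+1; sign (−1)^0·-1^9·+1^3 = -1.
(a,b)_2: α=-3, β=-14; u≡3, v≡7 (mod 8); ε(u)ε(v)=1·1, αω(v)=-3·0, βω(u)=-14·1; sum ≡ 1  ⇒  -1.
(a,b)_11: α=2, u≡7; β=7, v≡2 (mod 11); (7|11)=-1, (2|11)=-1; sign (−1)^0·-1^7·-1^2 = -1.
(a,b)_∞: sgn(4727190)=+, sgn(-75361)=−, so +1.
(a,b)_7: α=-4, u≡6; β=-4, v≡2 (mod 7); (6|7)=-1, (2|7)=+1; sign (−1)^0·-1^-4·+1^-4 = +1.
(a,b)_3: α=5, u≡1; β=10, v≡2 (mod 3); (1|3)=+1, (2|3)=-1; sign (−1)^0·+1^10·-1^5 = -1.
(a,b)_5: α=5, u≡2; β=6, v≡4 (mod 5); (2|5)=-1, (4|5)=+1; sign (−1)^0·-1^6·+1^5 = +1.
(a,b)_17: α=1, u≡8; β=3, v≡2 (mod 17); (8|17)=+1, (2|17)=+1; sign (−1)^0·+1^3·+1^1 = +1.
|Ram(4727190, -75361)| = 6, even; anisotropic at {2, 3, 11, 13, 23, 31}.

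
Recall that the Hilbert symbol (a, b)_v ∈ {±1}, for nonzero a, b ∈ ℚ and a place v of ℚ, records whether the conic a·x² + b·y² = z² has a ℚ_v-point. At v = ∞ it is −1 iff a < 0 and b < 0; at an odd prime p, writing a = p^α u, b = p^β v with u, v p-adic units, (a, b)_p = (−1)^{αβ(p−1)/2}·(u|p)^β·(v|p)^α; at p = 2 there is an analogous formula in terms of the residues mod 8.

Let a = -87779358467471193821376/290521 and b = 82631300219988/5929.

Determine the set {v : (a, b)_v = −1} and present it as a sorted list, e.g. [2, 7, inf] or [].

Mod squares: a ≡ -1131, b ≡ 528333. Check v ∈ {∞, 2, 3, 7, 11, 13, 19, 23, 29, 31, 37}.
v=23: a=23^2·(≡21), b=23^1·(≡11) mod 23; (21|23)=-1, (11|23)=-1; (−1)^{2·1·11}·(-1)^1·(-1)^2 = -1.
v=11: a=11^-2·(≡7), b=11^-2·(≡5) mod 11; (7|11)=-1, (5|11)=+1; (−1)^{-2·-2·5}·(-1)^-2·(+1)^-2 = +1.
v=37: a=37^2·(≡27), b=37^2·(≡36) mod 37; (27|37)=+1, (36|37)=+1; (−1)^{2·2·18}·(+1)^2·(+1)^2 = +1.
v=3: a=3^1·(≡1), b=3^1·(≡2) mod 3; (1|3)=+1, (2|3)=-1; (−1)^{1·1·1}·(+1)^1·(-1)^1 = +1.
v=7: a=7^-4·(≡3), b=7^-2·(≡1) mod 7; (3|7)=-1, (1|7)=+1; (−1)^{-4·-2·3}·(-1)^-2·(+1)^-4 = +1.
v=29: a=29^1·(≡12), b=29^0·(≡8) mod 29; (12|29)=-1, (8|29)=-1; (−1)^{1·0·14}·(-1)^0·(-1)^1 = -1.
v=∞: -1131 < 0 and 528333 > 0  ⇒  (a,b)_∞ = +1.
v=19: a=19^2·(≡11), b=19^1·(≡8) mod 19; (11|19)=+1, (8|19)=-1; (−1)^{2·1·9}·(+1)^1·(-1)^2 = +1.
v=2: v_2(a)=6, v_2(b)=2; units ≡ 5, 5 (mod 8); ε·ε+αω+βω = 0·0+6·1+2·1 ≡ 0  ⇒  (a,b)_2 = +1.
v=31: a=31^2·(≡5), b=31^1·(≡11) mod 31; (5|31)=+1, (11|31)=-1; (−1)^{2·1·15}·(+1)^1·(-1)^2 = +1.
v=13: a=13^7·(≡1), b=13^5·(≡9) mod 13; (1|13)=+1, (9|13)=+1; (−1)^{7·5·6}·(+1)^5·(+1)^7 = +1.
(-1131, 528333 / ℚ) ramifies at {23, 29}: a division algebra.

[23, 29]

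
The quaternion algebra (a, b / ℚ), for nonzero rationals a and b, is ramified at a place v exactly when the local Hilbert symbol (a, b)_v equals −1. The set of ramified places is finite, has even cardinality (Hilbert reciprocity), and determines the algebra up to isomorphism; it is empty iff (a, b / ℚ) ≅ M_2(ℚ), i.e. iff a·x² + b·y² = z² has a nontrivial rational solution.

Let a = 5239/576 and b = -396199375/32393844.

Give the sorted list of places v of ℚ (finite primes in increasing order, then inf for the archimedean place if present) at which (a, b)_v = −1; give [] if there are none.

[7, 31]

Mod squares: a ≡ 31, b ≡ -651. Check v ∈ {∞, 2, 3, 5, 7, 11, 13, 23, 31}.
v=11: a=11^0·(≡9), b=11^2·(≡5) mod 11; (9|11)=+1, (5|11)=+1; (−1)^{0·2·5}·(+1)^2·(+1)^0 = +1.
v=23: a=23^0·(≡18), b=23^-2·(≡12) mod 23; (18|23)=+1, (12|23)=+1; (−1)^{0·-2·11}·(+1)^-2·(+1)^0 = +1.
v=7: a=7^0·(≡5), b=7^-1·(≡5) mod 7; (5|7)=-1, (5|7)=-1; (−1)^{0·-1·3}·(-1)^-1·(-1)^0 = -1.
v=3: a=3^-2·(≡1), b=3^-7·(≡2) mod 3; (1|3)=+1, (2|3)=-1; (−1)^{-2·-7·1}·(+1)^-7·(-1)^-2 = +1.
v=5: a=5^0·(≡4), b=5^4·(≡4) mod 5; (4|5)=+1, (4|5)=+1; (−1)^{0·4·2}·(+1)^4·(+1)^0 = +1.
v=31: a=31^1·(≡18), b=31^1·(≡18) mod 31; (18|31)=+1, (18|31)=+1; (−1)^{1·1·15}·(+1)^1·(+1)^1 = -1.
v=∞: 31 > 0 and -651 < 0  ⇒  (a,b)_∞ = +1.
v=13: a=13^2·(≡11), b=13^2·(≡3) mod 13; (11|13)=-1, (3|13)=+1; (−1)^{2·2·6}·(-1)^2·(+1)^2 = +1.
v=2: v_2(a)=-6, v_2(b)=-2; units ≡ 7, 5 (mod 8); ε·ε+αω+βω = 1·0+-6·1+-2·0 ≡ 0  ⇒  (a,b)_2 = +1.
|Ram(31, -651)| = 2, even; anisotropic at {7, 31}.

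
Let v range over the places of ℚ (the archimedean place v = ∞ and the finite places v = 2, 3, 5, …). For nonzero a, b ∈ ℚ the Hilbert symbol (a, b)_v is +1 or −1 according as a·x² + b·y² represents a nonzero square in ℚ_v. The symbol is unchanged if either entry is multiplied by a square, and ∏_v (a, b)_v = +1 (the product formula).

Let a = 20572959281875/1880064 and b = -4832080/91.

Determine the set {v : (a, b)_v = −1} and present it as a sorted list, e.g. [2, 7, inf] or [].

(a, b) ≡ (4641, -95095) mod (ℚ^×)²; places V = {2, 3, 5, 7, 11, 13, 17, 19, ∞}.
(a,b)_13: α=3, u≡11; β=-1, v≡1 (mod 13); (11|13)=-1, (1|13)=+1; sign (−1)^0·-1^-1·+1^3 = -1.
(a,b)_19: α=2, u≡7; β=1, v≡6 (mod 19); (7|19)=+1, (6|19)=+1; sign (−1)^0·+1^1·+1^2 = +1.
(a,b)_3: α=-3, u≡2; β=0, v≡2 (mod 3); (2|3)=-1, (2|3)=-1; sign (−1)^0·-1^0·-1^-3 = -1.
(a,b)_17: α=-1, u≡1; β=2, v≡7 (mod 17); (1|17)=+1, (7|17)=-1; sign (−1)^0·+1^2·-1^-1 = -1.
(a,b)_∞: sgn(4641)=+, sgn(-95095)=−, so +1.
(a,b)_5: α=4, u≡4; β=1, v≡4 (mod 5); (4|5)=+1, (4|5)=+1; sign (−1)^0·+1^1·+1^4 = +1.
(a,b)_7: α=3, u≡3; β=-1, v≡1 (mod 7); (3|7)=-1, (1|7)=+1; sign (−1)^1·-1^-1·+1^3 = +1.
(a,b)_2: α=-12, β=4; u≡1, v≡1 (mod 8); ε(u)ε(v)=0·0, αω(v)=-12·0, βω(u)=4·0; sum ≡ 0  ⇒  +1.
(a,b)_11: α=2, u≡2; β=1, v≡9 (mod 11); (2|11)=-1, (9|11)=+1; sign (−1)^0·-1^1·+1^2 = -1.
|Ram(4641, -95095)| = 4, even; anisotropic at {3, 11, 13, 17}.

[3, 11, 13, 17]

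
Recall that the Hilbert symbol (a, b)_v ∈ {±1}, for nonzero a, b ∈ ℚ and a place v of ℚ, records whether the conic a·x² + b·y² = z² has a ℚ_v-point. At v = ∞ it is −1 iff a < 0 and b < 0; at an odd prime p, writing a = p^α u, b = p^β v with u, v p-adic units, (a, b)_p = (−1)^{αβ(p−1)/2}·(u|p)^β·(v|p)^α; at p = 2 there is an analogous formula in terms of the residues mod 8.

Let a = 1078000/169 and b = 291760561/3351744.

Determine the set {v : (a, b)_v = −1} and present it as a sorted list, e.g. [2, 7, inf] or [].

Mod squares: a ≡ 55, b ≡ 11. Check v ∈ {∞, 2, 3, 5, 7, 11, 13, 19, 23, 29, 31}.
v=2: v_2(a)=4, v_2(b)=-6; units ≡ 7, 3 (mod 8); ε·ε+αω+βω = 1·1+4·1+-6·0 ≡ 1  ⇒  (a,b)_2 = -1.
v=3: a=3^0·(≡1), b=3^-2·(≡2) mod 3; (1|3)=+1, (2|3)=-1; (−1)^{0·-2·1}·(+1)^-2·(-1)^0 = +1.
v=31: a=31^0·(≡27), b=31^2·(≡24) mod 31; (27|31)=-1, (24|31)=-1; (−1)^{0·2·15}·(-1)^2·(-1)^0 = +1.
v=13: a=13^-2·(≡1), b=13^0·(≡11) mod 13; (1|13)=+1, (11|13)=-1; (−1)^{-2·0·6}·(+1)^0·(-1)^-2 = +1.
v=23: a=23^0·(≡16), b=23^-2·(≡10) mod 23; (16|23)=+1, (10|23)=-1; (−1)^{0·-2·11}·(+1)^-2·(-1)^0 = +1.
v=11: a=11^1·(≡3), b=11^-1·(≡1) mod 11; (3|11)=+1, (1|11)=+1; (−1)^{1·-1·5}·(+1)^-1·(+1)^1 = -1.
v=∞: 55 > 0 and 11 > 0  ⇒  (a,b)_∞ = +1.
v=29: a=29^0·(≡15), b=29^2·(≡10) mod 29; (15|29)=-1, (10|29)=-1; (−1)^{0·2·14}·(-1)^2·(-1)^0 = +1.
v=19: a=19^0·(≡11), b=19^2·(≡5) mod 19; (11|19)=+1, (5|19)=+1; (−1)^{0·2·9}·(+1)^2·(+1)^0 = +1.
v=7: a=7^2·(≡6), b=7^0·(≡2) mod 7; (6|7)=-1, (2|7)=+1; (−1)^{2·0·3}·(-1)^0·(+1)^2 = +1.
v=5: a=5^3·(≡1), b=5^0·(≡4) mod 5; (1|5)=+1, (4|5)=+1; (−1)^{3·0·2}·(+1)^0·(+1)^3 = +1.
|Ram(55, 11)| = 2, even; anisotropic at {2, 11}.

[2, 11]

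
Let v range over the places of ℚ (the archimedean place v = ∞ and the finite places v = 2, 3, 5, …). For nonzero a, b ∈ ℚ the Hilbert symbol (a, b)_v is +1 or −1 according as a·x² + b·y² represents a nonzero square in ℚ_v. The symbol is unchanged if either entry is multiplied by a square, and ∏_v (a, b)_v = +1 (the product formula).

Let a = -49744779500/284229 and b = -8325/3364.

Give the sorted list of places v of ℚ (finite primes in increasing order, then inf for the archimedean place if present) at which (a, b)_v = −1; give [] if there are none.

Mod squares: a ≡ -27270295, b ≡ -37. Check v ∈ {∞, 2, 3, 5, 11, 13, 17, 23, 29, 37}.
v=37: a=37^1·(≡8), b=37^1·(≡1) mod 37; (8|37)=-1, (1|37)=+1; (−1)^{1·1·18}·(-1)^1·(+1)^1 = -1.
v=17: a=17^1·(≡15), b=17^0·(≡6) mod 17; (15|17)=+1, (6|17)=-1; (−1)^{1·0·8}·(+1)^0·(-1)^1 = -1.
v=11: a=11^-2·(≡4), b=11^0·(≡10) mod 11; (4|11)=+1, (10|11)=-1; (−1)^{-2·0·5}·(+1)^0·(-1)^-2 = +1.
v=5: a=5^3·(≡1), b=5^2·(≡3) mod 5; (1|5)=+1, (3|5)=-1; (−1)^{3·2·2}·(+1)^2·(-1)^3 = -1.
v=29: a=29^-1·(≡4), b=29^-2·(≡14) mod 29; (4|29)=+1, (14|29)=-1; (−1)^{-1·-2·14}·(+1)^-2·(-1)^-1 = -1.
v=∞: -27270295 < 0 and -37 < 0  ⇒  (a,b)_∞ = -1.
v=23: a=23^3·(≡4), b=23^0·(≡4) mod 23; (4|23)=+1, (4|23)=+1; (−1)^{3·0·11}·(+1)^0·(+1)^3 = +1.
v=13: a=13^1·(≡3), b=13^0·(≡6) mod 13; (3|13)=+1, (6|13)=-1; (−1)^{1·0·6}·(+1)^0·(-1)^1 = -1.
v=2: v_2(a)=2, v_2(b)=-2; units ≡ 1, 3 (mod 8); ε·ε+αω+βω = 0·1+2·1+-2·0 ≡ 0  ⇒  (a,b)_2 = +1.
v=3: a=3^-4·(≡2), b=3^2·(≡2) mod 3; (2|3)=-1, (2|3)=-1; (−1)^{-4·2·1}·(-1)^2·(-1)^-4 = +1.
Ram(-27270295, -37) = {5, 13, 17, 29, 37, ∞}; no ℚ_5-point on the conic.

[5, 13, 17, 29, 37, inf]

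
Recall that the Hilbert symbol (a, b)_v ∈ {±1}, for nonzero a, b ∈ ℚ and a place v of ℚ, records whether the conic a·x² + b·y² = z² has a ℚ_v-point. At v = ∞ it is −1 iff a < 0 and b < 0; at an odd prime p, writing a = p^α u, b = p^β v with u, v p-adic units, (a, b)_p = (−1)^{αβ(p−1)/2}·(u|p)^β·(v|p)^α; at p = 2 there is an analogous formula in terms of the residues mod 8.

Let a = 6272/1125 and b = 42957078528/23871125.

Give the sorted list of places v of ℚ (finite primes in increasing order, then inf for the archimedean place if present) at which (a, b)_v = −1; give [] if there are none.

Mod squares: a ≡ 10, b ≡ 1365. Check v ∈ {∞, 2, 3, 5, 7, 13, 19, 23}.
v=3: a=3^-2·(≡1), b=3^1·(≡2) mod 3; (1|3)=+1, (2|3)=-1; (−1)^{-2·1·1}·(+1)^1·(-1)^-2 = +1.
v=7: a=7^2·(≡6), b=7^5·(≡3) mod 7; (6|7)=-1, (3|7)=-1; (−1)^{2·5·3}·(-1)^5·(-1)^2 = -1.
v=19: a=19^0·(≡10), b=19^-2·(≡11) mod 19; (10|19)=-1, (11|19)=+1; (−1)^{0·-2·9}·(-1)^-2·(+1)^0 = +1.
v=2: v_2(a)=7, v_2(b)=16; units ≡ 5, 5 (mod 8); ε·ε+αω+βω = 0·0+7·1+16·1 ≡ 1  ⇒  (a,b)_2 = -1.
v=13: a=13^0·(≡12), b=13^1·(≡12) mod 13; (12|13)=+1, (12|13)=+1; (−1)^{0·1·6}·(+1)^1·(+1)^0 = +1.
v=5: a=5^-3·(≡3), b=5^-3·(≡2) mod 5; (3|5)=-1, (2|5)=-1; (−1)^{-3·-3·2}·(-1)^-3·(-1)^-3 = +1.
v=∞: 10 > 0 and 1365 > 0  ⇒  (a,b)_∞ = +1.
v=23: a=23^0·(≡15), b=23^-2·(≡13) mod 23; (15|23)=-1, (13|23)=+1; (−1)^{0·-2·11}·(-1)^-2·(+1)^0 = +1.
|Ram(10, 1365)| = 2, even; anisotropic at {2, 7}.

[2, 7]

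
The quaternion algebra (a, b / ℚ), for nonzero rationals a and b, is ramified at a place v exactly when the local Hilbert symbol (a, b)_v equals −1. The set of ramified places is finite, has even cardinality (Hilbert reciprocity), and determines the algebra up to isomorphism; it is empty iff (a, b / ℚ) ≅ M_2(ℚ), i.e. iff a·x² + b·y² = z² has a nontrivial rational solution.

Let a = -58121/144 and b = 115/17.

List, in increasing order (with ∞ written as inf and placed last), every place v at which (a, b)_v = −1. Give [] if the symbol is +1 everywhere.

Mod squares: a ≡ -161, b ≡ 1955. Check v ∈ {∞, 2, 3, 5, 7, 17, 19, 23}.
v=∞: -161 < 0 and 1955 > 0  ⇒  (a,b)_∞ = +1.
v=7: a=7^1·(≡5), b=7^0·(≡1) mod 7; (5|7)=-1, (1|7)=+1; (−1)^{1·0·3}·(-1)^0·(+1)^1 = +1.
v=5: a=5^0·(≡1), b=5^1·(≡4) mod 5; (1|5)=+1, (4|5)=+1; (−1)^{0·1·2}·(+1)^1·(+1)^0 = +1.
v=17: a=17^0·(≡13), b=17^-1·(≡13) mod 17; (13|17)=+1, (13|17)=+1; (−1)^{0·-1·8}·(+1)^-1·(+1)^0 = +1.
v=23: a=23^1·(≡12), b=23^1·(≡3) mod 23; (12|23)=+1, (3|23)=+1; (−1)^{1·1·11}·(+1)^1·(+1)^1 = -1.
v=3: a=3^-2·(≡1), b=3^0·(≡2) mod 3; (1|3)=+1, (2|3)=-1; (−1)^{-2·0·1}·(+1)^0·(-1)^-2 = +1.
v=2: v_2(a)=-4, v_2(b)=0; units ≡ 7, 3 (mod 8); ε·ε+αω+βω = 1·1+-4·1+0·0 ≡ 1  ⇒  (a,b)_2 = -1.
v=19: a=19^2·(≡13), b=19^0·(≡9) mod 19; (13|19)=-1, (9|19)=+1; (−1)^{2·0·9}·(-1)^0·(+1)^2 = +1.
|Ram(-161, 1955)| = 2, even; anisotropic at {2, 23}.

[2, 23]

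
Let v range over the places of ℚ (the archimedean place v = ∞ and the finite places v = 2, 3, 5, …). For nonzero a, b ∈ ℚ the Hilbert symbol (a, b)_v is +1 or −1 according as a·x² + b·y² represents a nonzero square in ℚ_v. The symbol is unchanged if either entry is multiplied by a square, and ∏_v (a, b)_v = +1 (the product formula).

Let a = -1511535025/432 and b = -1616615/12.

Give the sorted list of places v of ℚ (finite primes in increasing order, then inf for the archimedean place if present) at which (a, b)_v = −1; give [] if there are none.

Mod squares: a ≡ -5187, b ≡ -4849845. Check v ∈ {∞, 2, 3, 5, 7, 11, 13, 17, 19}.
v=∞: -5187 < 0 and -4849845 < 0  ⇒  (a,b)_∞ = -1.
v=17: a=17^2·(≡9), b=17^1·(≡13) mod 17; (9|17)=+1, (13|17)=+1; (−1)^{2·1·8}·(+1)^1·(+1)^2 = +1.
v=13: a=13^1·(≡12), b=13^1·(≡10) mod 13; (12|13)=+1, (10|13)=+1; (−1)^{1·1·6}·(+1)^1·(+1)^1 = +1.
v=19: a=19^1·(≡10), b=19^1·(≡14) mod 19; (10|19)=-1, (14|19)=-1; (−1)^{1·1·9}·(-1)^1·(-1)^1 = -1.
v=3: a=3^-3·(≡2), b=3^-1·(≡1) mod 3; (2|3)=-1, (1|3)=+1; (−1)^{-3·-1·1}·(-1)^-1·(+1)^-3 = +1.
v=5: a=5^2·(≡2), b=5^1·(≡1) mod 5; (2|5)=-1, (1|5)=+1; (−1)^{2·1·2}·(-1)^1·(+1)^2 = -1.
v=2: v_2(a)=-4, v_2(b)=-2; units ≡ 5, 3 (mod 8); ε·ε+αω+βω = 0·1+-4·1+-2·1 ≡ 0  ⇒  (a,b)_2 = +1.
v=7: a=7^1·(≡2), b=7^1·(≡4) mod 7; (2|7)=+1, (4|7)=+1; (−1)^{1·1·3}·(+1)^1·(+1)^1 = -1.
v=11: a=11^2·(≡5), b=11^1·(≡6) mod 11; (5|11)=+1, (6|11)=-1; (−1)^{2·1·5}·(+1)^1·(-1)^2 = +1.
Ram(-5187, -4849845) = {5, 7, 19, ∞}; no ℚ_5-point on the conic.

[5, 7, 19, inf]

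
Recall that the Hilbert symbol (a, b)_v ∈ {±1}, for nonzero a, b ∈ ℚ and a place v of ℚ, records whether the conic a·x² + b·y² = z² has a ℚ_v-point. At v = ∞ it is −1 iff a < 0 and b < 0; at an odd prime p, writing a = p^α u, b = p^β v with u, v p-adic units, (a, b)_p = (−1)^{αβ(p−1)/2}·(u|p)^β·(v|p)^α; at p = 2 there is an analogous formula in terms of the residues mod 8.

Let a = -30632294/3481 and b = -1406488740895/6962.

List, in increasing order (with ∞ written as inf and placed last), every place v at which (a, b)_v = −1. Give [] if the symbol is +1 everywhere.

[2, 7, 11, 29, 31, inf]

(a, b) ≡ (-84854, -8990) mod (ℚ^×)²; places V = {2, 5, 7, 11, 19, 29, 31, 59, ∞}.
(a,b)_59: α=-2, u≡34; β=-2, v≡13 (mod 59); (34|59)=-1, (13|59)=-1; sign (−1)^0·-1^-2·-1^-2 = +1.
(a,b)_7: α=1, u≡4; β=4, v≡3 (mod 7); (4|7)=+1, (3|7)=-1; sign (−1)^0·+1^4·-1^1 = -1.
(a,b)_29: α=1, u≡10; β=1, v≡24 (mod 29); (10|29)=-1, (24|29)=+1; sign (−1)^0·-1^1·+1^1 = -1.
(a,b)_19: α=3, u≡14; β=4, v≡7 (mod 19); (14|19)=-1, (7|19)=+1; sign (−1)^0·-1^4·+1^3 = +1.
(a,b)_∞: sgn(-84854)=−, sgn(-8990)=−, so -1.
(a,b)_11: α=1, u≡10; β=0, v≡7 (mod 11); (10|11)=-1, (7|11)=-1; sign (−1)^0·-1^0·-1^1 = -1.
(a,b)_5: α=0, u≡1; β=1, v≡3 (mod 5); (1|5)=+1, (3|5)=-1; sign (−1)^0·+1^1·-1^0 = +1.
(a,b)_2: α=1, β=-1; u≡5, v≡1 (mod 8); ε(u)ε(v)=0·0, αω(v)=1·0, βω(u)=-1·1; sum ≡ 1  ⇒  -1.
(a,b)_31: α=0, u≡12; β=1, v≡18 (mod 31); (12|31)=-1, (18|31)=+1; sign (−1)^0·-1^1·+1^0 = -1.
(-84854, -8990 / ℚ) ramifies at {2, 7, 11, 29, 31, ∞}: a division algebra.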